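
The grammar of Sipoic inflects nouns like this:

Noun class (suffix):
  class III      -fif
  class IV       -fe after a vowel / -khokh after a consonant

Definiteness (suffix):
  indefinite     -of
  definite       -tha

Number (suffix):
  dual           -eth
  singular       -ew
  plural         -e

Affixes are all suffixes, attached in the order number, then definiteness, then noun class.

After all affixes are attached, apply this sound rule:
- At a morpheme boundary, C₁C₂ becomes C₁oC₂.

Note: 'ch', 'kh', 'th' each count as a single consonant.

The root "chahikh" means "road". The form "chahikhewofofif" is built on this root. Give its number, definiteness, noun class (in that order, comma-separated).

singular, indefinite, class III

Segment: chahikh-ew-of-fif.
number: -ew → singular.
definiteness: -of → indefinite.
noun class: -fif → class III.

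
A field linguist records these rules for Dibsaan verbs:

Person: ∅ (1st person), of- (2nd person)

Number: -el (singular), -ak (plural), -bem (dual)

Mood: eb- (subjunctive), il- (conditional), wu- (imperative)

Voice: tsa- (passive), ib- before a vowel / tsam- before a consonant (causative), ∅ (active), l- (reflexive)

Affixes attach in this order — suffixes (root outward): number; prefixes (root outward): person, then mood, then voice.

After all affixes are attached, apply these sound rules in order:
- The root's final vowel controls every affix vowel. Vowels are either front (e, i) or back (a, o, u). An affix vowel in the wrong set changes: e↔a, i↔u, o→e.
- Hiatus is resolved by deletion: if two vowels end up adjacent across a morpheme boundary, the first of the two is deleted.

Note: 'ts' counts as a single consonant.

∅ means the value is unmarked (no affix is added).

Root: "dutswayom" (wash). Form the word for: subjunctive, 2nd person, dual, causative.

Attach person 2nd person of- → ofdutswayom.
Attach mood subjunctive eb- → ebofdutswayom.
Attach number dual -bem → ebofdutswayombem.
Attach voice causative ib- (before vowel 'e') → ibebofdutswayombem.
Apply vowel harmony: ibebofdutswayombem → ubabofdutswayombam.
Vowel deletion: no change.

ubabofdutswayombam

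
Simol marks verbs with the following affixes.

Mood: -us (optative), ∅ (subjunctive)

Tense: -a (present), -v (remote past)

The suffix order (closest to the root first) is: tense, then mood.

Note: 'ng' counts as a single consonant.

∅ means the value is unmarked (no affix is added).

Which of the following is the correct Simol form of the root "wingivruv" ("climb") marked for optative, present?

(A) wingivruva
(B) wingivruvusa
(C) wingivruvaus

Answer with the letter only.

Attach tense present -a → wingivruva.
Attach mood optative -us → wingivruvaus.
So the correct form is wingivruvaus, option (C).
(B) wingivruvusa is wrong: it has the affixes in the wrong order.
(A) wingivruva is wrong: it uses subjunctive instead of optative for mood.

C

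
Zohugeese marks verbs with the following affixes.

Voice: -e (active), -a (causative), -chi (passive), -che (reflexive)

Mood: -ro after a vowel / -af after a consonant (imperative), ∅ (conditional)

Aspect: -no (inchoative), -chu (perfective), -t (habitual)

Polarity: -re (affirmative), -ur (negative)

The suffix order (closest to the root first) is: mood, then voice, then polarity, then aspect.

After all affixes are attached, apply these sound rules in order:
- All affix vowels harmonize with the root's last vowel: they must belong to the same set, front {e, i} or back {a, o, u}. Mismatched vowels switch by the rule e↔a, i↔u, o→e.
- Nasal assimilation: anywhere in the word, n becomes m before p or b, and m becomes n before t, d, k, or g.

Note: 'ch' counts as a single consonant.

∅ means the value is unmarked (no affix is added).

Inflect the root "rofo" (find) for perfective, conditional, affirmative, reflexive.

rofocharachu

mood = conditional: zero marking, form stays rofo.
Attach voice reflexive -che → rofoche.
Attach polarity affirmative -re → rofochere.
Attach aspect perfective -chu → rofocherechu.
Apply vowel harmony: rofocherechu → rofocharachu.
Nasal assimilation: no change.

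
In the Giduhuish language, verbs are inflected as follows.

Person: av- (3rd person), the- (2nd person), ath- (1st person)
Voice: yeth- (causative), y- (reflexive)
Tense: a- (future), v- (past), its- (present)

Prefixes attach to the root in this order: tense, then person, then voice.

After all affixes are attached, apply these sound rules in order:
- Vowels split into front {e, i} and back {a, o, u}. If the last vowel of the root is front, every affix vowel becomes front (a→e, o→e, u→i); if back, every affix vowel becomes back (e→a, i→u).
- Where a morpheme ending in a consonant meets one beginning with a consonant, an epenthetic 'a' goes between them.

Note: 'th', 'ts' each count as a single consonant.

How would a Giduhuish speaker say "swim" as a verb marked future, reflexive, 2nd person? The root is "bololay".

yathaabololay

Attach tense future a- → abololay.
Attach person 2nd person the- → theabololay.
Attach voice reflexive y- → ytheabololay.
Apply vowel harmony: ytheabololay → ythaabololay.
Apply epenthesis: ythaabololay → yathaabololay.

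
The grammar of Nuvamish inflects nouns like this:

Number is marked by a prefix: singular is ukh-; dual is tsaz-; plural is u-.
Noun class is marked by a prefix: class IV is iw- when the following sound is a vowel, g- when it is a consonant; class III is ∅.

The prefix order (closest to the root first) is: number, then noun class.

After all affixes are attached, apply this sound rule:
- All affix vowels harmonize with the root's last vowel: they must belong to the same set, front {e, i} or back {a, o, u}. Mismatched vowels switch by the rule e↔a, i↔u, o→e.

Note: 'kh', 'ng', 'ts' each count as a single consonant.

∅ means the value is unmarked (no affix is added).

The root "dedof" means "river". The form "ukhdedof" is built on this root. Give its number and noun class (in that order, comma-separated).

Segment: ukh-dedof.
number: ukh- → singular.
noun class: ∅ → class III.

singular, class III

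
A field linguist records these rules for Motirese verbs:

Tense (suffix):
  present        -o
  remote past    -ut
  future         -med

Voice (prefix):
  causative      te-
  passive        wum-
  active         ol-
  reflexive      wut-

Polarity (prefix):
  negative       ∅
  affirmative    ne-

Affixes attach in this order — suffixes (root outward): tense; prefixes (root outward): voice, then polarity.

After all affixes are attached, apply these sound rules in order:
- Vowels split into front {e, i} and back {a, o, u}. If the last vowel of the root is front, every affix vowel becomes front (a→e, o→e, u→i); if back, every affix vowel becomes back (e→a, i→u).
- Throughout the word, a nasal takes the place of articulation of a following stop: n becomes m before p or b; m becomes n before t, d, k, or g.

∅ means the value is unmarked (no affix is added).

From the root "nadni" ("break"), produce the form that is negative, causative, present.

Attach tense present -o → nadnio.
Attach voice causative te- → tenadnio.
polarity = negative: zero marking, form stays tenadnio.
Apply vowel harmony: tenadnio → tenadnie.
Nasal assimilation: no change.

tenadnie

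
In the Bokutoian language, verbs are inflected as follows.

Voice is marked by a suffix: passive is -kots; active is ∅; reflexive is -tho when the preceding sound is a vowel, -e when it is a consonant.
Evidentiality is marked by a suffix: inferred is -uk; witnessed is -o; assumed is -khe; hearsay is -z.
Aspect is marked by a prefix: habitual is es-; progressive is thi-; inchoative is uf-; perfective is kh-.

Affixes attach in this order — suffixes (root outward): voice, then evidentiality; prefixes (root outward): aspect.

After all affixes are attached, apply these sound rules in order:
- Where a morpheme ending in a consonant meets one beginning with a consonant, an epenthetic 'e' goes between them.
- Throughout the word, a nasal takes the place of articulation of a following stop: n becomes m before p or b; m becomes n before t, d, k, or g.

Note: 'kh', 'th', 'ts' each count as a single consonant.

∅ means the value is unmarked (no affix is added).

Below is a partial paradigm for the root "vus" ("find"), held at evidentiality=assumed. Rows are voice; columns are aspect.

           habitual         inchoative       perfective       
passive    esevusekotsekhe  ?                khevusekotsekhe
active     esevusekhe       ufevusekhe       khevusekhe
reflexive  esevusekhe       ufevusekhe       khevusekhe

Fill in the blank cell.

Attach voice passive -kots → vuskots.
Attach aspect inchoative uf- → ufvuskots.
Attach evidentiality assumed -khe → ufvuskotskhe.
Apply epenthesis: ufvuskotskhe → ufevusekotsekhe.
Nasal assimilation: no change.

ufevusekotsekhe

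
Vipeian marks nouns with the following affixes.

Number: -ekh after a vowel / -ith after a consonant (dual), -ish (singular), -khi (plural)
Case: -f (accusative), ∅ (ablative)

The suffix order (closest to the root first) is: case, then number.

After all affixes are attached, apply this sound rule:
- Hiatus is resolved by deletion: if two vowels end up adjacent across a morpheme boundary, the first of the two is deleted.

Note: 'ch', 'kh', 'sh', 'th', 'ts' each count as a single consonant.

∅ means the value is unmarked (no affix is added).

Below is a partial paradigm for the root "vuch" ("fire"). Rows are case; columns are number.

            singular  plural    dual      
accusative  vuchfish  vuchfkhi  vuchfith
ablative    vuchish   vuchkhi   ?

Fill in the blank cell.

case = ablative: zero marking, form stays vuch.
Attach number dual -ith (after consonant 'ch') → vuchith.
Vowel deletion: no change.

vuchith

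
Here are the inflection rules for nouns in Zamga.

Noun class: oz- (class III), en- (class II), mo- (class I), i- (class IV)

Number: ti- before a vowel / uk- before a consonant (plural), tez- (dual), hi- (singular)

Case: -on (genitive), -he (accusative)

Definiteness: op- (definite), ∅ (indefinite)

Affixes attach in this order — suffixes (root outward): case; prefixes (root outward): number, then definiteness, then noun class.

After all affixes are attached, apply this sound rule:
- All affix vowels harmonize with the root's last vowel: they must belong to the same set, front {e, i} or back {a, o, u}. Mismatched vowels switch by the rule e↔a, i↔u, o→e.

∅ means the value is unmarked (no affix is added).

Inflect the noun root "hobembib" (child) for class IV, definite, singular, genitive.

Attach number singular hi- → hihobembib.
Attach definiteness definite op- → ophihobembib.
Attach noun class class IV i- → iophihobembib.
Attach case genitive -on → iophihobembibon.
Apply vowel harmony: iophihobembibon → iephihobembiben.

iephihobembiben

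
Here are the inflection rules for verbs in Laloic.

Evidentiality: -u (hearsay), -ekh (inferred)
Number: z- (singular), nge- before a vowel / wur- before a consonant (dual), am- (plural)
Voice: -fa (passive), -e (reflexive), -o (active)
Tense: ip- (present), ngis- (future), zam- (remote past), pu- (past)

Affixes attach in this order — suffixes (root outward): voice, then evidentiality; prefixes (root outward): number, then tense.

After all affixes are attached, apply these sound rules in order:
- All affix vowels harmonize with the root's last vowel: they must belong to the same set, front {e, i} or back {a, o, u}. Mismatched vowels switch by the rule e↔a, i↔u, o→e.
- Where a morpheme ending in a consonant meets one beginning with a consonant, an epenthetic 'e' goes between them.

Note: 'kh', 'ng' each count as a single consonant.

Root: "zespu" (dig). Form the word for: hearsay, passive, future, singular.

Attach number singular z- → zzespu.
Attach tense future ngis- → ngiszzespu.
Attach voice passive -fa → ngiszzespufa.
Attach evidentiality hearsay -u → ngiszzespufau.
Apply vowel harmony: ngiszzespufau → nguszzespufau.
Apply epenthesis: nguszzespufau → ngusezezespufau.

ngusezezespufau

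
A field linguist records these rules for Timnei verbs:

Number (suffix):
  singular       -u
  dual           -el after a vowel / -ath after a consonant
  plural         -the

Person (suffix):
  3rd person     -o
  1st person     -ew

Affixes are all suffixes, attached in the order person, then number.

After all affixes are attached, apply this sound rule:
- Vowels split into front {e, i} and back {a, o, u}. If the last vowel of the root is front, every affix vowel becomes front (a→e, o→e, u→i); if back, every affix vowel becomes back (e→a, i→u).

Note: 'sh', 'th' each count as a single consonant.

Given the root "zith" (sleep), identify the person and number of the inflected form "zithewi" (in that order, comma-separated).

Segment: zith-ew-u.
person: -ew → 1st person.
number: -u → singular.

1st person, singular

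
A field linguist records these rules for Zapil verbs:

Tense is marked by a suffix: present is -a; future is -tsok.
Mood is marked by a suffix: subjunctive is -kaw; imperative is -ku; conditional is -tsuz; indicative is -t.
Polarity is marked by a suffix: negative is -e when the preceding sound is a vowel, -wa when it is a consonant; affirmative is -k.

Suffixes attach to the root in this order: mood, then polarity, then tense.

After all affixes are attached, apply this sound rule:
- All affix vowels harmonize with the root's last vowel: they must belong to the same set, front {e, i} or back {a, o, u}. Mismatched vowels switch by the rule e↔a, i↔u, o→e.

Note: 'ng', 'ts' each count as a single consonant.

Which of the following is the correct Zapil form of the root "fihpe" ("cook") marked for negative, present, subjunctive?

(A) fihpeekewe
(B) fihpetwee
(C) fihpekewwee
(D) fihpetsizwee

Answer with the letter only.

C

Attach mood subjunctive -kaw → fihpekaw.
Attach polarity negative -wa (after consonant 'w') → fihpekawwa.
Attach tense present -a → fihpekawwaa.
Apply vowel harmony: fihpekawwaa → fihpekewwee.
So the correct form is fihpekewwee, option (C).
(A) fihpeekewe is wrong: it has the affixes in the wrong order.
(B) fihpetwee is wrong: it uses indicative instead of subjunctive for mood.
(D) fihpetsizwee is wrong: it uses conditional instead of subjunctive for mood.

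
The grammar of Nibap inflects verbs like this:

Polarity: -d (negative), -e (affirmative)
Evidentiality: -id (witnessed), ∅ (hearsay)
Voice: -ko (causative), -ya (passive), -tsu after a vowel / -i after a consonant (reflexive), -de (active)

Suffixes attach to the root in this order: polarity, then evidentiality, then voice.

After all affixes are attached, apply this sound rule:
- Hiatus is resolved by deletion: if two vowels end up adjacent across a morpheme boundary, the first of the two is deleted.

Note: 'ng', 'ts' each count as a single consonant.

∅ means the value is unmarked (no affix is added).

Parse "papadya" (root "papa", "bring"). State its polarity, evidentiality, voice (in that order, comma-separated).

negative, hearsay, passive

Segment: papa-d-ya.
polarity: -d → negative.
evidentiality: ∅ → hearsay.
voice: -ya → passive.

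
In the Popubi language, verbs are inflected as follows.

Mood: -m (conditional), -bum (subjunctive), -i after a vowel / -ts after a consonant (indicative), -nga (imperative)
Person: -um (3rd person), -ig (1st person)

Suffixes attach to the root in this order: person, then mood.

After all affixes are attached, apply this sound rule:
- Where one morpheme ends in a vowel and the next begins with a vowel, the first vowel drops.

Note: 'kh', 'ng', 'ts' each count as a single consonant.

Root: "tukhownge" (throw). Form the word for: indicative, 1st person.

tukhowngigts

Attach person 1st person -ig → tukhowngeig.
Attach mood indicative -ts (after consonant 'g') → tukhowngeigts.
Apply vowel deletion: tukhowngeigts → tukhowngigts.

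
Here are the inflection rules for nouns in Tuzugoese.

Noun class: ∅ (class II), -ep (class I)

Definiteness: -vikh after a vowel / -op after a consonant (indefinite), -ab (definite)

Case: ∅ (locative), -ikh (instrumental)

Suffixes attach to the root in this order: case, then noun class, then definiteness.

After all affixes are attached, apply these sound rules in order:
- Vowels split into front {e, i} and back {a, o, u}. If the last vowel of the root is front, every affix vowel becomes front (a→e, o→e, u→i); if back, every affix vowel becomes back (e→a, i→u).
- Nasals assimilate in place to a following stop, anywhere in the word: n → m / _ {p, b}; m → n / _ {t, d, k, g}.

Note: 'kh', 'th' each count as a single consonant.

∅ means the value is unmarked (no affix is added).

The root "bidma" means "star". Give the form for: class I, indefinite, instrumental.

Attach case instrumental -ikh → bidmaikh.
Attach noun class class I -ep → bidmaikhep.
Attach definiteness indefinite -op (after consonant 'p') → bidmaikhepop.
Apply vowel harmony: bidmaikhepop → bidmaukhapop.
Nasal assimilation: no change.

bidmaukhapop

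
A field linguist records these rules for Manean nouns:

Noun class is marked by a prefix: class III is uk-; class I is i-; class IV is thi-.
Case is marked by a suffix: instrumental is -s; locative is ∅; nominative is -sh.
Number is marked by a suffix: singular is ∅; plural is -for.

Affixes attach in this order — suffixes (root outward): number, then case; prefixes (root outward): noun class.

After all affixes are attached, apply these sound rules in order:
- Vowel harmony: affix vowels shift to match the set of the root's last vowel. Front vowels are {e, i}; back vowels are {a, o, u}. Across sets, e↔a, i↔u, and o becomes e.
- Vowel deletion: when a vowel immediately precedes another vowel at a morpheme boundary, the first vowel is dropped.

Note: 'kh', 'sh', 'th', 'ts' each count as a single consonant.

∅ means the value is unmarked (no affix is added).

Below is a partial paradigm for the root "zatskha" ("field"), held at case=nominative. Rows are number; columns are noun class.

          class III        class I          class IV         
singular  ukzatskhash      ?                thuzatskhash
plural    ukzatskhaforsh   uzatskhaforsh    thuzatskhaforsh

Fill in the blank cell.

uzatskhash

number = singular: zero marking, form stays zatskha.
Attach noun class class I i- → izatskha.
Attach case nominative -sh → izatskhash.
Apply vowel harmony: izatskhash → uzatskhash.
Vowel deletion: no change.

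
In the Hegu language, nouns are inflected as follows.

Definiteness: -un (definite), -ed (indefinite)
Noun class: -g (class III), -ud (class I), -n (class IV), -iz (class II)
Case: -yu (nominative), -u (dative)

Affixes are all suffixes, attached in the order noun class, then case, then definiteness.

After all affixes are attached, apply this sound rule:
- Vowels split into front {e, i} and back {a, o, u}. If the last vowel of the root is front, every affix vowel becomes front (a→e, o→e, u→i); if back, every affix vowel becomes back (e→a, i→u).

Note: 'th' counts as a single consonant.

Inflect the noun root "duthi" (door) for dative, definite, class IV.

Attach noun class class IV -n → duthin.
Attach case dative -u → duthinu.
Attach definiteness definite -un → duthinuun.
Apply vowel harmony: duthinuun → duthiniin.

duthiniin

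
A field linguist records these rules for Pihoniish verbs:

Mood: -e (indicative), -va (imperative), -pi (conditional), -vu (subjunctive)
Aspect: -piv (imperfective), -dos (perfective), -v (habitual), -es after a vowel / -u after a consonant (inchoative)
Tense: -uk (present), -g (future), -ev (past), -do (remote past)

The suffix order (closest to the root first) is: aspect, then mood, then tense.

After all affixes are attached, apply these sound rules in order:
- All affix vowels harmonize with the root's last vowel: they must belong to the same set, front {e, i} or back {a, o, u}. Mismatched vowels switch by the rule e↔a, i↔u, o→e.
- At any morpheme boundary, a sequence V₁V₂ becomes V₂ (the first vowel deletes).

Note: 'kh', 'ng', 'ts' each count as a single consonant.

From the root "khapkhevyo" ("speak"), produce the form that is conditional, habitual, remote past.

Attach aspect habitual -v → khapkhevyov.
Attach mood conditional -pi → khapkhevyovpi.
Attach tense remote past -do → khapkhevyovpido.
Apply vowel harmony: khapkhevyovpido → khapkhevyovpudo.
Vowel deletion: no change.

khapkhevyovpudo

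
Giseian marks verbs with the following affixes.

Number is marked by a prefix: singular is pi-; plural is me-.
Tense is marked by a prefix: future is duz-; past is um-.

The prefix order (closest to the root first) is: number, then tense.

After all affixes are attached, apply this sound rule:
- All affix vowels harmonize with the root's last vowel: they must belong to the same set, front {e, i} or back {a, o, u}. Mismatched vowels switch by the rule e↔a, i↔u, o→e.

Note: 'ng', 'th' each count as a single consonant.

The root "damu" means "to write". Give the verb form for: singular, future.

duzpudamu

Attach number singular pi- → pidamu.
Attach tense future duz- → duzpidamu.
Apply vowel harmony: duzpidamu → duzpudamu.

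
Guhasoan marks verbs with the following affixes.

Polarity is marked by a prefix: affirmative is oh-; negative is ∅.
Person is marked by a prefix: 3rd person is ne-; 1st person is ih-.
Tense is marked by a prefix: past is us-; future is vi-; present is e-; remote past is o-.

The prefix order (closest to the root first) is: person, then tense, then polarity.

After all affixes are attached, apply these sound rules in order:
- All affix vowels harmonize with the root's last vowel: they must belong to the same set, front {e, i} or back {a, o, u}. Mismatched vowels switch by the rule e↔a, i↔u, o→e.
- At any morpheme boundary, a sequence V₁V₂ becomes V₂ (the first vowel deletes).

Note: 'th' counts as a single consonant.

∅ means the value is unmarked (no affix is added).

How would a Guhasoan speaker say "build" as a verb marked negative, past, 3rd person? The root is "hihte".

isnehihte

Attach person 3rd person ne- → nehihte.
Attach tense past us- → usnehihte.
polarity = negative: zero marking, form stays usnehihte.
Apply vowel harmony: usnehihte → isnehihte.
Vowel deletion: no change.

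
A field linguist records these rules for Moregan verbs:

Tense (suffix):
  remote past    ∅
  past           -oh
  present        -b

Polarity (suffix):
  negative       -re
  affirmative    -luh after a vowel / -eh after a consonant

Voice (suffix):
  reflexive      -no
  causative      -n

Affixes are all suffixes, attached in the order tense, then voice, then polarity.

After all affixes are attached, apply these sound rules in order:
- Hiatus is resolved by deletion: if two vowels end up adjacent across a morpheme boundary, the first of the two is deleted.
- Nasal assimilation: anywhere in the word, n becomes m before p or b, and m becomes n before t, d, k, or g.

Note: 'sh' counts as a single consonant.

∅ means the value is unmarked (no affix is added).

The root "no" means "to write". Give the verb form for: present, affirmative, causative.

Attach tense present -b → nob.
Attach voice causative -n → nobn.
Attach polarity affirmative -eh (after consonant 'n') → nobneh.
Vowel deletion: no change.
Nasal assimilation: no change.

nobneh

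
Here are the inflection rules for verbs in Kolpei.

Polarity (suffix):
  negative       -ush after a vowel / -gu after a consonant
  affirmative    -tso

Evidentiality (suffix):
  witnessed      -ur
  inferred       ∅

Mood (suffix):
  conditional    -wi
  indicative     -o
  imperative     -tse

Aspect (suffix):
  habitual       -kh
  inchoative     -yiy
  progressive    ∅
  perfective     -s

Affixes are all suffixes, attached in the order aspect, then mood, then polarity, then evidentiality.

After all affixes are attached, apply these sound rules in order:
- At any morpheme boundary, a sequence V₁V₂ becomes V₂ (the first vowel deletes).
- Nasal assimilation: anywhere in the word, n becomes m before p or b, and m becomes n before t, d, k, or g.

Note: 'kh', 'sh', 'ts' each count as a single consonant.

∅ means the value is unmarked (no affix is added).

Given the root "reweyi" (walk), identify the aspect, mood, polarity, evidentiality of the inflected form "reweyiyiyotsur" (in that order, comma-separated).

inchoative, indicative, affirmative, witnessed

Segment: reweyi-yiy-o-tso-ur.
aspect: -yiy → inchoative.
mood: -o → indicative.
polarity: -tso → affirmative.
evidentiality: -ur → witnessed.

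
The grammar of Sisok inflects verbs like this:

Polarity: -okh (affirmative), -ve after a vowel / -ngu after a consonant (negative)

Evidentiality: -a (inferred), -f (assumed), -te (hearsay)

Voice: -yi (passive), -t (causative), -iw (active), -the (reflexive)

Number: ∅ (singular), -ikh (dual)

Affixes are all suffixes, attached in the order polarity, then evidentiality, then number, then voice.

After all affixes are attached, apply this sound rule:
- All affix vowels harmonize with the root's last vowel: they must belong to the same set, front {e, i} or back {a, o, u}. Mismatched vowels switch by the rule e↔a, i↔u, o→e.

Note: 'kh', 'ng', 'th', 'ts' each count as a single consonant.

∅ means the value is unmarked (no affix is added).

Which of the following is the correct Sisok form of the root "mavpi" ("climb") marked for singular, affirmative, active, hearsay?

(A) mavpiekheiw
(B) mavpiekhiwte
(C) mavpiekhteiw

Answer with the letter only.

C

Attach polarity affirmative -okh → mavpiokh.
Attach evidentiality hearsay -te → mavpiokhte.
number = singular: zero marking, form stays mavpiokhte.
Attach voice active -iw → mavpiokhteiw.
Apply vowel harmony: mavpiokhteiw → mavpiekhteiw.
So the correct form is mavpiekhteiw, option (C).
(B) mavpiekhiwte is wrong: it has the affixes in the wrong order.
(A) mavpiekheiw is wrong: it uses inferred instead of hearsay for evidentiality.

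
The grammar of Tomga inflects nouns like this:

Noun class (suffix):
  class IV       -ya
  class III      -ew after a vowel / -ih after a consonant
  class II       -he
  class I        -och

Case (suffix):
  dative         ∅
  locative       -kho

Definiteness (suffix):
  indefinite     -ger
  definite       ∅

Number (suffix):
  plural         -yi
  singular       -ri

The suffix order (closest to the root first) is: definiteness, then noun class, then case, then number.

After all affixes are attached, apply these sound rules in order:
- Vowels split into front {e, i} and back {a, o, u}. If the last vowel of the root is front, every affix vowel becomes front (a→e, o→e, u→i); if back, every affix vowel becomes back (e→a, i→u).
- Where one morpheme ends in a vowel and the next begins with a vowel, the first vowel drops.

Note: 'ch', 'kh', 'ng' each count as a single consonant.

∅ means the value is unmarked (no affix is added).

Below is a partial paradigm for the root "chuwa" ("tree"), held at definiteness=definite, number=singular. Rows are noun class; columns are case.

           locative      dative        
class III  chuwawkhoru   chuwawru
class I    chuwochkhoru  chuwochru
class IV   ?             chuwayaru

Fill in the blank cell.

definiteness = definite: zero marking, form stays chuwa.
Attach noun class class IV -ya → chuwaya.
Attach case locative -kho → chuwayakho.
Attach number singular -ri → chuwayakhori.
Apply vowel harmony: chuwayakhori → chuwayakhoru.
Vowel deletion: no change.

chuwayakhoru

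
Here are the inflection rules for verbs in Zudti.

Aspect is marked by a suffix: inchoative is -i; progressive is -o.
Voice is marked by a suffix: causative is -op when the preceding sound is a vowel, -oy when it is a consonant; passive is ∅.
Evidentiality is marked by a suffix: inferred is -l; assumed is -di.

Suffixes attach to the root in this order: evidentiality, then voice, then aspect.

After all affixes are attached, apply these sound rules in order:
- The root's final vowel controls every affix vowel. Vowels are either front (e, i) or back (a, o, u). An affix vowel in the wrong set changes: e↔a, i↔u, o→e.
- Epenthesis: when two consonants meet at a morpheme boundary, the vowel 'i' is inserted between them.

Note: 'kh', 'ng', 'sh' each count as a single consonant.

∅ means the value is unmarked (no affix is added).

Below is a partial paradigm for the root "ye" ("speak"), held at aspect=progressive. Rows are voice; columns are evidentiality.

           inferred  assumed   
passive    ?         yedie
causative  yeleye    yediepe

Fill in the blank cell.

Attach evidentiality inferred -l → yel.
voice = passive: zero marking, form stays yel.
Attach aspect progressive -o → yelo.
Apply vowel harmony: yelo → yele.
Epenthesis: no change.

yele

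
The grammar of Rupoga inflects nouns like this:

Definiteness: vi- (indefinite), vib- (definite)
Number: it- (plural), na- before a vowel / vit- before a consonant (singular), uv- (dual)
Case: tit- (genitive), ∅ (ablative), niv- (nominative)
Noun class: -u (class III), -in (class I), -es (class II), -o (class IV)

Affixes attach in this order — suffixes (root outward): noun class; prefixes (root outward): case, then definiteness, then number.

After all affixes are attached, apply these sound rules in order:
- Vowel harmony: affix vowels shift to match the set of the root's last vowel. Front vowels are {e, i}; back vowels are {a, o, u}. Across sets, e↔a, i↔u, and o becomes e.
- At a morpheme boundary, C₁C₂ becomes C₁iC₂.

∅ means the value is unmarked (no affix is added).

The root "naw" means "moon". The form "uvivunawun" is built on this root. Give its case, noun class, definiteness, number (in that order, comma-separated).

Segment: uv-vi-naw-in.
case: ∅ → ablative.
noun class: -in → class I.
definiteness: vi- → indefinite.
number: uv- → dual.

ablative, class I, indefinite, dual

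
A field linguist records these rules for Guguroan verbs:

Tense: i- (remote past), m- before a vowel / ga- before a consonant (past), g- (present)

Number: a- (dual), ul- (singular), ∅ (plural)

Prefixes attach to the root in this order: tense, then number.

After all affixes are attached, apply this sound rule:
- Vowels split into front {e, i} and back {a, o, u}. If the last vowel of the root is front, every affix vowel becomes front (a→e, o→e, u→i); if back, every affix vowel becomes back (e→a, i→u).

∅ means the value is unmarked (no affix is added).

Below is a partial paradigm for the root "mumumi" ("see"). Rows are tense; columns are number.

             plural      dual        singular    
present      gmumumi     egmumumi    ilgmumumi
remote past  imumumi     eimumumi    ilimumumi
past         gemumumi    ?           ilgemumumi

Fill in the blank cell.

Attach tense past ga- (before consonant 'm') → gamumumi.
Attach number dual a- → agamumumi.
Apply vowel harmony: agamumumi → egemumumi.

egemumumi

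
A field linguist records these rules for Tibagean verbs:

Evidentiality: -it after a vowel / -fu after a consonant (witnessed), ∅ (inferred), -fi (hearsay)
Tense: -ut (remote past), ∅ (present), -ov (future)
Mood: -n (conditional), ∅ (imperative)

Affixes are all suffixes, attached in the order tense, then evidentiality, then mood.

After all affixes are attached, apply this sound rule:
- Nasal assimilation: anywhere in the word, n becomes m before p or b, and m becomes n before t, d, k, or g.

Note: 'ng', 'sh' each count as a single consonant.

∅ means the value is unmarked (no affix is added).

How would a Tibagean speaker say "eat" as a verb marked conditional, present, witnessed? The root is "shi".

tense = present: zero marking, form stays shi.
Attach evidentiality witnessed -it (after vowel 'i') → shiit.
Attach mood conditional -n → shiitn.
Nasal assimilation: no change.

shiitn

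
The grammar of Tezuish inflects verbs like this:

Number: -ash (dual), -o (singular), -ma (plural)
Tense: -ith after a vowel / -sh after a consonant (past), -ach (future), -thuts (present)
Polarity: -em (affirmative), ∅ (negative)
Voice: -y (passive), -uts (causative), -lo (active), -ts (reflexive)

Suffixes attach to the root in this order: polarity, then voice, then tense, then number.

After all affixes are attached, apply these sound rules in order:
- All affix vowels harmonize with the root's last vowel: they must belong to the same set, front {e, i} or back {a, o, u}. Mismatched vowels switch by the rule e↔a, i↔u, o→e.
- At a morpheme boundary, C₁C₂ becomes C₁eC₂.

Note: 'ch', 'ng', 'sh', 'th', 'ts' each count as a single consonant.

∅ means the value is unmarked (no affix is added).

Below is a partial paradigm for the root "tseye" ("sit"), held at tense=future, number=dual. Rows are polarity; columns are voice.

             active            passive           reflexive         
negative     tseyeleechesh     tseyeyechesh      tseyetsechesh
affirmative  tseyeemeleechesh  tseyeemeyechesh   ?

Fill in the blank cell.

Attach polarity affirmative -em → tseyeem.
Attach voice reflexive -ts → tseyeemts.
Attach tense future -ach → tseyeemtsach.
Attach number dual -ash → tseyeemtsachash.
Apply vowel harmony: tseyeemtsachash → tseyeemtsechesh.
Apply epenthesis: tseyeemtsechesh → tseyeemetsechesh.

tseyeemetsechesh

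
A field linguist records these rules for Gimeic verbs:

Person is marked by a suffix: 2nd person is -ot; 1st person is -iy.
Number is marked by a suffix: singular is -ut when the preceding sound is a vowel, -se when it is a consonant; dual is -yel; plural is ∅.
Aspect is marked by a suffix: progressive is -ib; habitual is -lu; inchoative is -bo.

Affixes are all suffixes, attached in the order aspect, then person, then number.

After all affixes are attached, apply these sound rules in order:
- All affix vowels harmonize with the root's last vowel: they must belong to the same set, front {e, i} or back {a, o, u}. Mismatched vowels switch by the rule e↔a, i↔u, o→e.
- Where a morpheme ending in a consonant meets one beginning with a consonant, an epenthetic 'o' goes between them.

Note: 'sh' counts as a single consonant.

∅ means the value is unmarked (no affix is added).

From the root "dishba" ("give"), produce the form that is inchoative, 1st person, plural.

dishbabouy

Attach aspect inchoative -bo → dishbabo.
Attach person 1st person -iy → dishbaboiy.
number = plural: zero marking, form stays dishbaboiy.
Apply vowel harmony: dishbaboiy → dishbabouy.
Epenthesis: no change.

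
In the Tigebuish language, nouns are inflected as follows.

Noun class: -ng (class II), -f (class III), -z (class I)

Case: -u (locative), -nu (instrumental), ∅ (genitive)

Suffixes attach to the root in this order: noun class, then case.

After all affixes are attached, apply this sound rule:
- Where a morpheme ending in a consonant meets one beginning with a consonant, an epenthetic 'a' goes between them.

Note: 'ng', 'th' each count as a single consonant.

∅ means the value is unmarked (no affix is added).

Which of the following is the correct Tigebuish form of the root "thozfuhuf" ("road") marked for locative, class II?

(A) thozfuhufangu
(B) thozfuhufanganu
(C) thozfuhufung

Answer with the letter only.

A

Attach noun class class II -ng → thozfuhufng.
Attach case locative -u → thozfuhufngu.
Apply epenthesis: thozfuhufngu → thozfuhufangu.
So the correct form is thozfuhufangu, option (A).
(B) thozfuhufanganu is wrong: it uses instrumental instead of locative for case.
(C) thozfuhufung is wrong: it has the affixes in the wrong order.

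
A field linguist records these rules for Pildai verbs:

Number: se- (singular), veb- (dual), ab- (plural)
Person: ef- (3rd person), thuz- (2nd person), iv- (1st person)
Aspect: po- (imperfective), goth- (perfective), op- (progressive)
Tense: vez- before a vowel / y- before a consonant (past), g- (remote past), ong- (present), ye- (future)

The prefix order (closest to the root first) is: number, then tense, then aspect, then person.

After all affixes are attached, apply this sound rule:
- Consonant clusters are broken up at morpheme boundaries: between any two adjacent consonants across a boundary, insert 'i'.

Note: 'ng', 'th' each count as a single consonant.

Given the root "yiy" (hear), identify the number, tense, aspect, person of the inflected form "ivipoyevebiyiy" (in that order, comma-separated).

Segment: iv-po-ye-veb-yiy.
number: veb- → dual.
tense: ye- → future.
aspect: po- → imperfective.
person: iv- → 1st person.

dual, future, imperfective, 1st person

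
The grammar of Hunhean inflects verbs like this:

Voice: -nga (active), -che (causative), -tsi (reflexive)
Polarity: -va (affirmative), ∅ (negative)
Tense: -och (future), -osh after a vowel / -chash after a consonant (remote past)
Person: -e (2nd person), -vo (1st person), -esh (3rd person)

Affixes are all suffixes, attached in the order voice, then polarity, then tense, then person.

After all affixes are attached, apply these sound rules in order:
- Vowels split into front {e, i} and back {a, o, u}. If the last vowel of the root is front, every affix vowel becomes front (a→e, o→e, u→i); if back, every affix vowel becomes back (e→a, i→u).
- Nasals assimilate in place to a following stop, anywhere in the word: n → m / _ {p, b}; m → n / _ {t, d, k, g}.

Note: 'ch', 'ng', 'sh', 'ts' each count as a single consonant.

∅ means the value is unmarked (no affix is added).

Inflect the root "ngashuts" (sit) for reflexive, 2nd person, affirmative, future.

ngashutstsuvaocha

Attach voice reflexive -tsi → ngashutstsi.
Attach polarity affirmative -va → ngashutstsiva.
Attach tense future -och → ngashutstsivaoch.
Attach person 2nd person -e → ngashutstsivaoche.
Apply vowel harmony: ngashutstsivaoche → ngashutstsuvaocha.
Nasal assimilation: no change.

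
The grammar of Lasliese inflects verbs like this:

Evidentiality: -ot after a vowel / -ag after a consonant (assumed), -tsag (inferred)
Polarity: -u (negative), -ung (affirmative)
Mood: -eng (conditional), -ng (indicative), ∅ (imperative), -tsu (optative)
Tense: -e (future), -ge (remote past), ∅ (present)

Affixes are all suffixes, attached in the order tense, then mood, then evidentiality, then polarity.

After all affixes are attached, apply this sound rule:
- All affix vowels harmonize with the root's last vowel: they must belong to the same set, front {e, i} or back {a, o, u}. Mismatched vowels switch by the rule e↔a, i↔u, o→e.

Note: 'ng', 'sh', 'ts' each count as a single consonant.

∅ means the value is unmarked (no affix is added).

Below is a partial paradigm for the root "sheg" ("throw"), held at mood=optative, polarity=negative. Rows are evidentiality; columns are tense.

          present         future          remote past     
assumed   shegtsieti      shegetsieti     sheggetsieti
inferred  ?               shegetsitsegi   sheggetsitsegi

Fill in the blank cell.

tense = present: zero marking, form stays sheg.
Attach mood optative -tsu → shegtsu.
Attach evidentiality inferred -tsag → shegtsutsag.
Attach polarity negative -u → shegtsutsagu.
Apply vowel harmony: shegtsutsagu → shegtsitsegi.

shegtsitsegi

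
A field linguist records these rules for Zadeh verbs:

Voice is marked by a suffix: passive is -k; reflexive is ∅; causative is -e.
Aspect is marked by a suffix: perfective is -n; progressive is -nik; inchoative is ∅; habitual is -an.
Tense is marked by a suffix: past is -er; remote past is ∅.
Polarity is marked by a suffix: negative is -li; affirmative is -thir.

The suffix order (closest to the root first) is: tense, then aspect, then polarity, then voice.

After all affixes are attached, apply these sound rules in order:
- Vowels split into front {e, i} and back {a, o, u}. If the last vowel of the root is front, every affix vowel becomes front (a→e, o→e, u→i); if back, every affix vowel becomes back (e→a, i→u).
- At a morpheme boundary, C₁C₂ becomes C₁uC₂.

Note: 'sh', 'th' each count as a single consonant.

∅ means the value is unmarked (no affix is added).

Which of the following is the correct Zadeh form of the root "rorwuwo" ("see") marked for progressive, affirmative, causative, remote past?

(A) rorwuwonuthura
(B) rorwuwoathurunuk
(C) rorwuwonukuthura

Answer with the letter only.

C

tense = remote past: zero marking, form stays rorwuwo.
Attach aspect progressive -nik → rorwuwonik.
Attach polarity affirmative -thir → rorwuwonikthir.
Attach voice causative -e → rorwuwonikthire.
Apply vowel harmony: rorwuwonikthire → rorwuwonukthura.
Apply epenthesis: rorwuwonukthura → rorwuwonukuthura.
So the correct form is rorwuwonukuthura, option (C).
(B) rorwuwoathurunuk is wrong: it has the affixes in the wrong order.
(A) rorwuwonuthura is wrong: it uses perfective instead of progressive for aspect.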